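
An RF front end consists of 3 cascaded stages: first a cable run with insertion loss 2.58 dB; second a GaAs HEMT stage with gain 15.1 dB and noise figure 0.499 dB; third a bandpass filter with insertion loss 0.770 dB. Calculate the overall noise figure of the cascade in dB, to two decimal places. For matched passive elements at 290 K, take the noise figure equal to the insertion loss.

3.10 dB

Convert to linear (a loss of L dB is a gain of −L dB): F_i = 10^(NF_i/10), G_i = 10^(G_i,dB/10)
  Stage 1: F_1 = 10^(2.58/10) = 1.811, G_1 = 10^(−2.58/10) = 0.5521
  Stage 2: F_2 = 10^(0.499/10) = 1.122, G_2 = 10^(15.1/10) = 32.36
  Stage 3: F_3 = 10^(0.770/10) = 1.194, G_3 = 10^(−0.770/10) = 0.8375
Friis cascade:
  F = 1.811 + (1.122 − 1)/0.5521 + (1.194 − 1)/17.86 = 2.043
NF = 10 log₁₀(2.043) = 3.10 dB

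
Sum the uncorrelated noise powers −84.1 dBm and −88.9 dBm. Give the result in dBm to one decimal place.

−82.9 dBm

Convert to linear, add, convert back:
P₁ = 3.89×10⁻¹² W, P₂ = 1.29×10⁻¹² W
P_tot = 5.18×10⁻¹² W → 10 log₁₀(P_tot / 10⁻³) = −82.9 dBm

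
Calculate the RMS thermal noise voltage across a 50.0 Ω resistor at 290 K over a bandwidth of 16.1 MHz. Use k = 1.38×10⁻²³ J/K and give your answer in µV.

3.59 µV

V_n = √(4kTRB)
4kTRB = 4 × 1.38×10⁻²³ × 290 × 5.00×10¹ × 1.61×10⁷ = 1.29×10⁻¹¹ V²
V_n = √(1.29×10⁻¹¹) = 3.59×10⁻⁶ V = 3.59 µV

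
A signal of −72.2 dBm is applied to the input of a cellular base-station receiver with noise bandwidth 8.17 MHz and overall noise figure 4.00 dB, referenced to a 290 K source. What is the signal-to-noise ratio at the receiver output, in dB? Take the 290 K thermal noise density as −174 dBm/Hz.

Noise floor: N = −174 + 10 log₁₀(B) + NF
10 log₁₀(8.17×10⁶) = 69.12 dB
N = −174 + 69.12 + 4.00 = −100.88 dBm
SNR = P_sig − N = −72.2 − (−100.88) = 28.68 dB → 28.7 dB

28.7 dB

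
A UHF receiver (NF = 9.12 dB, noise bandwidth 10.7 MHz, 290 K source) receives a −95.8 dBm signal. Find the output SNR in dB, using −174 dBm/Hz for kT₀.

−1.2 dB

Noise floor: N = −174 + 10 log₁₀(B) + NF
10 log₁₀(1.07×10⁷) = 70.29 dB
N = −174 + 70.29 + 9.12 = −94.59 dBm
SNR = P_sig − N = −95.8 − (−94.59) = −1.21 dB → −1.2 dB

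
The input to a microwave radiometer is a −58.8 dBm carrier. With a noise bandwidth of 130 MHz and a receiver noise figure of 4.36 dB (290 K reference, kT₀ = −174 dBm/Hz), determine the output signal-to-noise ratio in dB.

Noise floor: N = −174 + 10 log₁₀(B) + NF
10 log₁₀(1.30×10⁸) = 81.14 dB
N = −174 + 81.14 + 4.36 = −88.50 dBm
SNR = P_sig − N = −58.8 − (−88.50) = 29.70 dB → 29.7 dB

29.7 dB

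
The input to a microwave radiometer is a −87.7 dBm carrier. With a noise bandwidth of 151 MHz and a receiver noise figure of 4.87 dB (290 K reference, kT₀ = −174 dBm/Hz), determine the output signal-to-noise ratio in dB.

Noise floor: N = −174 + 10 log₁₀(B) + NF
10 log₁₀(1.51×10⁸) = 81.79 dB
N = −174 + 81.79 + 4.87 = −87.34 dBm
SNR = P_sig − N = −87.7 − (−87.34) = −0.36 dB → −0.4 dB

−0.4 dB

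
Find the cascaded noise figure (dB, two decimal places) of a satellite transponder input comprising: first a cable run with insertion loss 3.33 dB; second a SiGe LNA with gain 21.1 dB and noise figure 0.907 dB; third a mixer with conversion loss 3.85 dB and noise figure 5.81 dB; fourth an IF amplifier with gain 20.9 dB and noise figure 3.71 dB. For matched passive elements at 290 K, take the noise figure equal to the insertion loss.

4.40 dB

Convert to linear (a loss of L dB is a gain of −L dB): F_i = 10^(NF_i/10), G_i = 10^(G_i,dB/10)
  Stage 1: F_1 = 10^(3.33/10) = 2.153, G_1 = 10^(−3.33/10) = 0.4645
  Stage 2: F_2 = 10^(0.907/10) = 1.232, G_2 = 10^(21.1/10) = 128.8
  Stage 3: F_3 = 10^(5.81/10) = 3.811, G_3 = 10^(−3.85/10) = 0.4121
  Stage 4: F_4 = 10^(3.71/10) = 2.350, G_4 = 10^(20.9/10) = 123.0
Friis cascade:
  F = 2.153 + (1.232 − 1)/0.4645 + (3.811 − 1)/59.84 + (2.350 − 1)/24.66 = 2.754
NF = 10 log₁₀(2.754) = 4.40 dB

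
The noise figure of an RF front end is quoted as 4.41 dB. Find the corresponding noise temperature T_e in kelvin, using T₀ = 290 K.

F = 10^(4.41/10) = 2.76058
T_e = (F − 1)·T₀ = (2.76058 − 1) × 290 = 511 K

511 K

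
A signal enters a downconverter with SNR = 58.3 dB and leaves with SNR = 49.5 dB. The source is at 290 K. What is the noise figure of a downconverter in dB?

NF (dB) = SNR_in(dB) − SNR_out(dB) when the source is at T₀
NF = 58.3 − 49.5 = 8.8 dB

8.8 dB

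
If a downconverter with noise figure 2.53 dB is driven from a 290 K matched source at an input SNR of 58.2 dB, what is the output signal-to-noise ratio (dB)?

55.67 dB

By definition F = SNR_in/SNR_out, so in dB: SNR_out = SNR_in − NF
SNR_out = 58.2 − 2.53 = 55.67 dB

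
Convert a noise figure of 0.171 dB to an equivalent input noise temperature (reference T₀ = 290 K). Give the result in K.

11.6 K

F = 10^(0.171/10) = 1.04016
T_e = (F − 1)·T₀ = (1.04016 − 1) × 290 = 11.6 K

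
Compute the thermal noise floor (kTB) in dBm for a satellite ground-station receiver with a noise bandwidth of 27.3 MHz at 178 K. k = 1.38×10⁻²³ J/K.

P_n = kTB = 1.38×10⁻²³ × 178 × 2.73×10⁷ = 6.71×10⁻¹⁴ W
In dBm: 10 log₁₀(6.71×10⁻¹⁴ / 10⁻³) = −101.7 dBm

−101.7 dBm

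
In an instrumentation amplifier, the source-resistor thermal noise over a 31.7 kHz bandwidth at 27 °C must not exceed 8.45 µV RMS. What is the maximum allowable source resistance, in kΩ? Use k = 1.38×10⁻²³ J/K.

T = 27 °C + 273.15 = 300.15 K
Johnson–Nyquist: V_n = √(4kTRB) ⇒ R = V_n² / (4kTB)
4kTB = 4 × 1.38×10⁻²³ × 300.15 × 3.17×10⁴ = 5.25×10⁻¹⁶
R = (8.45×10⁻⁶)² / 5.25×10⁻¹⁶ = 1.36×10⁵ Ω = 136 kΩ

136 kΩ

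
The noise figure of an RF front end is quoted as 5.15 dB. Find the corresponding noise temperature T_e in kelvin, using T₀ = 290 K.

F = 10^(5.15/10) = 3.27341
T_e = (F − 1)·T₀ = (3.27341 − 1) × 290 = 659 K

659 K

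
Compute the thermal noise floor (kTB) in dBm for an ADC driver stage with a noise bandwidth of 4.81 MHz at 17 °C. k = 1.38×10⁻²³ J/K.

T = 17 °C + 273.15 = 290.15 K
P_n = kTB = 1.38×10⁻²³ × 290.15 × 4.81×10⁶ = 1.93×10⁻¹⁴ W
In dBm: 10 log₁₀(1.93×10⁻¹⁴ / 10⁻³) = −107.2 dBm

−107.2 dBm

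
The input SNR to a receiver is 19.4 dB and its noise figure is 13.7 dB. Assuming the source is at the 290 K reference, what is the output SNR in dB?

5.7 dB

By definition F = SNR_in/SNR_out, so in dB: SNR_out = SNR_in − NF
SNR_out = 19.4 − 13.7 = 5.7 dB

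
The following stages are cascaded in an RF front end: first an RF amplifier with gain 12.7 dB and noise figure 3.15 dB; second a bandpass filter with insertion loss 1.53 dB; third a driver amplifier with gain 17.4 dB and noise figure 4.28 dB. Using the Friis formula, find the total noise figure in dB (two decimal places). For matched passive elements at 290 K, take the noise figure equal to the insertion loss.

3.46 dB

Convert to linear (a loss of L dB is a gain of −L dB): F_i = 10^(NF_i/10), G_i = 10^(G_i,dB/10)
  Stage 1: F_1 = 10^(3.15/10) = 2.065, G_1 = 10^(12.7/10) = 18.62
  Stage 2: F_2 = 10^(1.53/10) = 1.422, G_2 = 10^(−1.53/10) = 0.7031
  Stage 3: F_3 = 10^(4.28/10) = 2.679, G_3 = 10^(17.4/10) = 54.95
Friis cascade:
  F = 2.065 + (1.422 − 1)/18.62 + (2.679 − 1)/13.09 = 2.216
NF = 10 log₁₀(2.216) = 3.46 dB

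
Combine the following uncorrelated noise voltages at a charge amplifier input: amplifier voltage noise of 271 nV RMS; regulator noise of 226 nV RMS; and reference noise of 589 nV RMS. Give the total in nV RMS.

Uncorrelated sources add in power (mean-square): V_tot = √(ΣV_i²)
V_tot = √[(2.71×10⁻⁷)² + (2.26×10⁻⁷)² + (5.89×10⁻⁷)²] = 6.87×10⁻⁷ V = 687 nV

687 nV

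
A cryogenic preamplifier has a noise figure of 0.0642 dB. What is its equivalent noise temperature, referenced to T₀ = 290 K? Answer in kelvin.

F = 10^(0.0642/10) = 1.01489
T_e = (F − 1)·T₀ = (1.01489 − 1) × 290 = 4.32 K

4.32 K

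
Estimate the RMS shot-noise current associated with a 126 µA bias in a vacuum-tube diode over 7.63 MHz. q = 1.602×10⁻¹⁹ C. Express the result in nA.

17.6 nA

I_n = √(2qI·B)
2qI·B = 2 × 1.602×10⁻¹⁹ × 1.26×10⁻⁴ × 7.63×10⁶ = 3.08×10⁻¹⁶ A²
I_n = √(3.08×10⁻¹⁶) = 1.76×10⁻⁸ A = 17.6 nA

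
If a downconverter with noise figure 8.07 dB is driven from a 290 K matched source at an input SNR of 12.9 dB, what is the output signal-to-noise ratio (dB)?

4.83 dB

By definition F = SNR_in/SNR_out, so in dB: SNR_out = SNR_in − NF
SNR_out = 12.9 − 8.07 = 4.83 dB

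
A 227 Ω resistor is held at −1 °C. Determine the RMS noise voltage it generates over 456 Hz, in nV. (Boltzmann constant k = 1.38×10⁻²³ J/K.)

39.4 nV

T = −1 °C + 273.15 = 272.15 K
V_n = √(4kTRB)
4kTRB = 4 × 1.38×10⁻²³ × 272.15 × 2.27×10² × 4.56×10² = 1.56×10⁻¹⁵ V²
V_n = √(1.56×10⁻¹⁵) = 3.94×10⁻⁸ V = 39.4 nV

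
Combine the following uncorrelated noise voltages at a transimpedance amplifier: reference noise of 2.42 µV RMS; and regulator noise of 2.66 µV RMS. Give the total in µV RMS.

Uncorrelated sources add in power (mean-square): V_tot = √(ΣV_i²)
V_tot = √[(2.42×10⁻⁶)² + (2.66×10⁻⁶)²] = 3.60×10⁻⁶ V = 3.60 µV

3.60 µV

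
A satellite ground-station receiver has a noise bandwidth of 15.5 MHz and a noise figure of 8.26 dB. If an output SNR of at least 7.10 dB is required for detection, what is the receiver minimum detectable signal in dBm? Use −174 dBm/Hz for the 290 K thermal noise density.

−86.7 dBm

Sensitivity = −174 + 10 log₁₀(B) + NF + SNR_min
= −174 + 71.9 + 8.26 + 7.10
= −86.74 dBm → −86.7 dBm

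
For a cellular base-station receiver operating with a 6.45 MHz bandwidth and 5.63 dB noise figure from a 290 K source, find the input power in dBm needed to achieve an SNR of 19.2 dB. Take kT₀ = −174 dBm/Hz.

Sensitivity = −174 + 10 log₁₀(B) + NF + SNR_min
= −174 + 68.1 + 5.63 + 19.2
= −81.07 dBm → −81.1 dBm

−81.1 dBm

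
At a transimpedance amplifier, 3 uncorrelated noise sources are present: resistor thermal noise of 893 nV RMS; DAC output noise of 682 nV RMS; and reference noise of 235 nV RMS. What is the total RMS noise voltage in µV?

Uncorrelated sources add in power (mean-square): V_tot = √(ΣV_i²)
V_tot = √[(8.93×10⁻⁷)² + (6.82×10⁻⁷)² + (2.35×10⁻⁷)²] = 1.15×10⁻⁶ V = 1.15 µV

1.15 µV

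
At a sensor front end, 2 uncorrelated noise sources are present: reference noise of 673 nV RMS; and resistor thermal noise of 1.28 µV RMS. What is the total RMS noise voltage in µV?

1.45 µV

Uncorrelated sources add in power (mean-square): V_tot = √(ΣV_i²)
V_tot = √[(6.73×10⁻⁷)² + (1.28×10⁻⁶)²] = 1.45×10⁻⁶ V = 1.45 µV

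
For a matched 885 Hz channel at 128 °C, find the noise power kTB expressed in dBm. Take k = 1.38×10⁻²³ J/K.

T = 128 °C + 273.15 = 401.15 K
P_n = kTB = 1.38×10⁻²³ × 401.15 × 8.85×10² = 4.90×10⁻¹⁸ W
In dBm: 10 log₁₀(4.90×10⁻¹⁸ / 10⁻³) = −143.1 dBm

−143.1 dBm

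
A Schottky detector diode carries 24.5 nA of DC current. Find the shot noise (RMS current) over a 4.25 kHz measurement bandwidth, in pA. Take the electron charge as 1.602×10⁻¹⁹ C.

I_n = √(2qI·B)
2qI·B = 2 × 1.602×10⁻¹⁹ × 2.45×10⁻⁸ × 4.25×10³ = 3.34×10⁻²³ A²
I_n = √(3.34×10⁻²³) = 5.78×10⁻¹² A = 5.78 pA

5.78 pA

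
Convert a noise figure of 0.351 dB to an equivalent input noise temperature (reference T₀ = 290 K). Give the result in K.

F = 10^(0.351/10) = 1.08418
T_e = (F − 1)·T₀ = (1.08418 − 1) × 290 = 24.4 K

24.4 K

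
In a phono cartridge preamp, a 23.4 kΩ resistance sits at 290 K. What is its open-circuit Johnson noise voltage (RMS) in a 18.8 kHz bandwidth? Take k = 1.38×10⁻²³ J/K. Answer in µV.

2.65 µV

V_n = √(4kTRB)
4kTRB = 4 × 1.38×10⁻²³ × 290 × 2.34×10⁴ × 1.88×10⁴ = 7.04×10⁻¹² V²
V_n = √(7.04×10⁻¹²) = 2.65×10⁻⁶ V = 2.65 µV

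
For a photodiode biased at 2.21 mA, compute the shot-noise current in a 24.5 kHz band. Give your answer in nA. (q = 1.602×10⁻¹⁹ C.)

4.17 nA

I_n = √(2qI·B)
2qI·B = 2 × 1.602×10⁻¹⁹ × 2.21×10⁻³ × 2.45×10⁴ = 1.73×10⁻¹⁷ A²
I_n = √(1.73×10⁻¹⁷) = 4.17×10⁻⁹ A = 4.17 nA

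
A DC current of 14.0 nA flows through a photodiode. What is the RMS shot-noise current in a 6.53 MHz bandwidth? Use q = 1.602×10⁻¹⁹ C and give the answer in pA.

171 pA

I_n = √(2qI·B)
2qI·B = 2 × 1.602×10⁻¹⁹ × 1.40×10⁻⁸ × 6.53×10⁶ = 2.93×10⁻²⁰ A²
I_n = √(2.93×10⁻²⁰) = 1.71×10⁻¹⁰ A = 171 pA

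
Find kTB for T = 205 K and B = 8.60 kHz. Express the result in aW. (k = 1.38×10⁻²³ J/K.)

P_n = kTB = 1.38×10⁻²³ × 205 × 8.60×10³ = 2.43×10⁻¹⁷ W = 24.3 aW

24.3 aW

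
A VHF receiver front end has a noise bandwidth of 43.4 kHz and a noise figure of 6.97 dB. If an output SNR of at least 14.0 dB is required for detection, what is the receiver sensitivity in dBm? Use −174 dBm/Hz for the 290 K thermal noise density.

Sensitivity = −174 + 10 log₁₀(B) + NF + SNR_min
= −174 + 46.37 + 6.97 + 14.0
= −106.66 dBm → −106.7 dBm

−106.7 dBm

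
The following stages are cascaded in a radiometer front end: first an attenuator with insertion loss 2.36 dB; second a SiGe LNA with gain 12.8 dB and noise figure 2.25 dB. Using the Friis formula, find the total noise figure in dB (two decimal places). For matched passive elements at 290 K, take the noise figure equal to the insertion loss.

Convert to linear (a loss of L dB is a gain of −L dB): F_i = 10^(NF_i/10), G_i = 10^(G_i,dB/10)
  Stage 1: F_1 = 10^(2.36/10) = 1.722, G_1 = 10^(−2.36/10) = 0.5808
  Stage 2: F_2 = 10^(2.25/10) = 1.679, G_2 = 10^(12.8/10) = 19.05
Friis cascade:
  F = 1.722 + (1.679 − 1)/0.5808 = 2.891
NF = 10 log₁₀(2.891) = 4.61 dB

4.61 dB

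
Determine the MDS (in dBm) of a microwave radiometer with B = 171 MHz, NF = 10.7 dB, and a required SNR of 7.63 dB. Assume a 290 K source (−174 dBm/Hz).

−73.3 dBm

Sensitivity = −174 + 10 log₁₀(B) + NF + SNR_min
= −174 + 82.33 + 10.7 + 7.63
= −73.34 dBm → −73.3 dBm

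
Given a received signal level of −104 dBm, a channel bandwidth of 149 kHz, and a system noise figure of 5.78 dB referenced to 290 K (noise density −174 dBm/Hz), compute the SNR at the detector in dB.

12.5 dB

Noise floor: N = −174 + 10 log₁₀(B) + NF
10 log₁₀(1.49×10⁵) = 51.73 dB
N = −174 + 51.73 + 5.78 = −116.49 dBm
SNR = P_sig − N = −104 − (−116.49) = 12.49 dB → 12.5 dB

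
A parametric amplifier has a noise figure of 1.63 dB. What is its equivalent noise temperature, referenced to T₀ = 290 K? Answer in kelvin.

132 K

F = 10^(1.63/10) = 1.45546
T_e = (F − 1)·T₀ = (1.45546 − 1) × 290 = 132 K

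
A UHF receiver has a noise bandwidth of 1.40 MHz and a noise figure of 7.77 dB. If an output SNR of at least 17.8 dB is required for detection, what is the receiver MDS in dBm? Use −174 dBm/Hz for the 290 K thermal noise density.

−87.0 dBm

Sensitivity = −174 + 10 log₁₀(B) + NF + SNR_min
= −174 + 61.46 + 7.77 + 17.8
= −86.97 dBm → −87.0 dBm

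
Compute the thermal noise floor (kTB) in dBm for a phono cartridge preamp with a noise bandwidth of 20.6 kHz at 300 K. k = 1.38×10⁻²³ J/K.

−130.7 dBm

P_n = kTB = 1.38×10⁻²³ × 300 × 2.06×10⁴ = 8.53×10⁻¹⁷ W
In dBm: 10 log₁₀(8.53×10⁻¹⁷ / 10⁻³) = −130.7 dBm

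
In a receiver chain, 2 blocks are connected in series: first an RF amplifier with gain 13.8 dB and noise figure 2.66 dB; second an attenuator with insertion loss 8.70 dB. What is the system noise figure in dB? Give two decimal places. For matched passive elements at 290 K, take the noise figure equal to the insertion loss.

3.25 dB

Convert to linear (a loss of L dB is a gain of −L dB): F_i = 10^(NF_i/10), G_i = 10^(G_i,dB/10)
  Stage 1: F_1 = 10^(2.66/10) = 1.845, G_1 = 10^(13.8/10) = 23.99
  Stage 2: F_2 = 10^(8.70/10) = 7.413, G_2 = 10^(−8.70/10) = 0.1349
Friis cascade:
  F = 1.845 + (7.413 − 1)/23.99 = 2.112
NF = 10 log₁₀(2.112) = 3.25 dB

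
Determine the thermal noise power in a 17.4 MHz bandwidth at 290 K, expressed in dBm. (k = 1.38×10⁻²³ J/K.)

−101.6 dBm

P_n = kTB = 1.38×10⁻²³ × 290 × 1.74×10⁷ = 6.96×10⁻¹⁴ W
In dBm: 10 log₁₀(6.96×10⁻¹⁴ / 10⁻³) = −101.6 dBm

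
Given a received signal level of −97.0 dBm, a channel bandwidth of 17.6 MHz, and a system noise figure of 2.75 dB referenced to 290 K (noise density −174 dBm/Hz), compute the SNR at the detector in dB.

1.8 dB

Noise floor: N = −174 + 10 log₁₀(B) + NF
10 log₁₀(1.76×10⁷) = 72.46 dB
N = −174 + 72.46 + 2.75 = −98.79 dBm
SNR = P_sig − N = −97.0 − (−98.79) = 1.79 dB → 1.8 dB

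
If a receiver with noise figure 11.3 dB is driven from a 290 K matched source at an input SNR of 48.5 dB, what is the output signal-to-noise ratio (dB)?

By definition F = SNR_in/SNR_out, so in dB: SNR_out = SNR_in − NF
SNR_out = 48.5 − 11.3 = 37.2 dB

37.2 dB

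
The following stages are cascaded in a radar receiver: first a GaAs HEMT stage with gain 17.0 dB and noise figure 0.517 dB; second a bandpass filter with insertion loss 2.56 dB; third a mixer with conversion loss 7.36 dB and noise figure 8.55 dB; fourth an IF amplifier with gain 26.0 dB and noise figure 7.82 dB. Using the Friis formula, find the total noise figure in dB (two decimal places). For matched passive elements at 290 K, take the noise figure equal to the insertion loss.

Convert to linear (a loss of L dB is a gain of −L dB): F_i = 10^(NF_i/10), G_i = 10^(G_i,dB/10)
  Stage 1: F_1 = 10^(0.517/10) = 1.126, G_1 = 10^(17.0/10) = 50.12
  Stage 2: F_2 = 10^(2.56/10) = 1.803, G_2 = 10^(−2.56/10) = 0.5546
  Stage 3: F_3 = 10^(8.55/10) = 7.161, G_3 = 10^(−7.36/10) = 0.1837
  Stage 4: F_4 = 10^(7.82/10) = 6.053, G_4 = 10^(26.0/10) = 398.1
Friis cascade:
  F = 1.126 + (1.803 − 1)/50.12 + (7.161 − 1)/27.80 + (6.053 − 1)/5.105 = 2.354
NF = 10 log₁₀(2.354) = 3.72 dB

3.72 dB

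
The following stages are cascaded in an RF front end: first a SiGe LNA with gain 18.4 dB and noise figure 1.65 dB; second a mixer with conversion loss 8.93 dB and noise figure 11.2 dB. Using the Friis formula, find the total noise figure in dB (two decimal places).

Convert to linear (a loss of L dB is a gain of −L dB): F_i = 10^(NF_i/10), G_i = 10^(G_i,dB/10)
  Stage 1: F_1 = 10^(1.65/10) = 1.462, G_1 = 10^(18.4/10) = 69.18
  Stage 2: F_2 = 10^(11.2/10) = 13.18, G_2 = 10^(−8.93/10) = 0.1279
Friis cascade:
  F = 1.462 + (13.18 − 1)/69.18 = 1.638
NF = 10 log₁₀(1.638) = 2.14 dB

2.14 dB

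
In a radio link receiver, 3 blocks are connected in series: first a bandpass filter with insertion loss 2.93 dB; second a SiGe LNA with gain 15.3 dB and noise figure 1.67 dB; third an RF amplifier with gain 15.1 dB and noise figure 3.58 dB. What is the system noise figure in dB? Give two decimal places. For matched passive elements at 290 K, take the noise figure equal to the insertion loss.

Convert to linear (a loss of L dB is a gain of −L dB): F_i = 10^(NF_i/10), G_i = 10^(G_i,dB/10)
  Stage 1: F_1 = 10^(2.93/10) = 1.963, G_1 = 10^(−2.93/10) = 0.5093
  Stage 2: F_2 = 10^(1.67/10) = 1.469, G_2 = 10^(15.3/10) = 33.88
  Stage 3: F_3 = 10^(3.58/10) = 2.280, G_3 = 10^(15.1/10) = 32.36
Friis cascade:
  F = 1.963 + (1.469 − 1)/0.5093 + (2.280 − 1)/17.26 = 2.958
NF = 10 log₁₀(2.958) = 4.71 dB

4.71 dB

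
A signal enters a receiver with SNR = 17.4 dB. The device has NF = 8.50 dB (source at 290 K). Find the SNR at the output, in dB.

By definition F = SNR_in/SNR_out, so in dB: SNR_out = SNR_in − NF
SNR_out = 17.4 − 8.50 = 8.90 dB

8.90 dB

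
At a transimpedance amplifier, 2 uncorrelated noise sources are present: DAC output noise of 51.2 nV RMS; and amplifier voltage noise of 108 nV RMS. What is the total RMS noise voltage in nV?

Uncorrelated sources add in power (mean-square): V_tot = √(ΣV_i²)
V_tot = √[(5.12×10⁻⁸)² + (1.08×10⁻⁷)²] = 1.20×10⁻⁷ V = 120 nV

120 nV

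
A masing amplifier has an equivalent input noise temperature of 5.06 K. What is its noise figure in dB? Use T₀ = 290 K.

0.075 dB

F = 1 + T_e/T₀ = 1 + 5.06/290 = 1.01745
NF = 10 log₁₀(1.01745) = 0.075 dB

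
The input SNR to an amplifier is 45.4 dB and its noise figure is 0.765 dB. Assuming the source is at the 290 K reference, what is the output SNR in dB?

By definition F = SNR_in/SNR_out, so in dB: SNR_out = SNR_in − NF
SNR_out = 45.4 − 0.765 = 44.635 dB

44.635 dB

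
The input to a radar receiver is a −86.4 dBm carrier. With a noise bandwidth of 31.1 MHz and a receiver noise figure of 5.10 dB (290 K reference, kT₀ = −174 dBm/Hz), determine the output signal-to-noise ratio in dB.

7.6 dB

Noise floor: N = −174 + 10 log₁₀(B) + NF
10 log₁₀(3.11×10⁷) = 74.93 dB
N = −174 + 74.93 + 5.10 = −93.97 dBm
SNR = P_sig − N = −86.4 − (−93.97) = 7.57 dB → 7.6 dB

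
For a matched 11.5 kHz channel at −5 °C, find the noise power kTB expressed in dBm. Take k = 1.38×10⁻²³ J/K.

−133.7 dBm

T = −5 °C + 273.15 = 268.15 K
P_n = kTB = 1.38×10⁻²³ × 268.15 × 1.15×10⁴ = 4.26×10⁻¹⁷ W
In dBm: 10 log₁₀(4.26×10⁻¹⁷ / 10⁻³) = −133.7 dBm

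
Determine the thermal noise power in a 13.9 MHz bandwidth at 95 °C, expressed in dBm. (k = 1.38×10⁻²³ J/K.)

−101.5 dBm

T = 95 °C + 273.15 = 368.15 K
P_n = kTB = 1.38×10⁻²³ × 368.15 × 1.39×10⁷ = 7.06×10⁻¹⁴ W
In dBm: 10 log₁₀(7.06×10⁻¹⁴ / 10⁻³) = −101.5 dBm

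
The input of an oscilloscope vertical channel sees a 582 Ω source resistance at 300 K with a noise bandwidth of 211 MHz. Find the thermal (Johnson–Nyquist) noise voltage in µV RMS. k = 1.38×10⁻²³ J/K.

V_n = √(4kTRB)
4kTRB = 4 × 1.38×10⁻²³ × 300 × 5.82×10² × 2.11×10⁸ = 2.03×10⁻⁹ V²
V_n = √(2.03×10⁻⁹) = 4.51×10⁻⁵ V = 45.1 µV

45.1 µV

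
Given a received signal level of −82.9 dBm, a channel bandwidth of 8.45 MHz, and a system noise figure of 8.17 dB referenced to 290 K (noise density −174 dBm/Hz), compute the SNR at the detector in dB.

13.7 dB

Noise floor: N = −174 + 10 log₁₀(B) + NF
10 log₁₀(8.45×10⁶) = 69.27 dB
N = −174 + 69.27 + 8.17 = −96.56 dBm
SNR = P_sig − N = −82.9 − (−96.56) = 13.66 dB → 13.7 dB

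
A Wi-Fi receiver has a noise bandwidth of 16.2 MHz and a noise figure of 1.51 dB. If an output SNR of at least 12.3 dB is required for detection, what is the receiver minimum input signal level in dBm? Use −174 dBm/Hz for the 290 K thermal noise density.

Sensitivity = −174 + 10 log₁₀(B) + NF + SNR_min
= −174 + 72.1 + 1.51 + 12.3
= −88.09 dBm → −88.1 dBm

−88.1 dBm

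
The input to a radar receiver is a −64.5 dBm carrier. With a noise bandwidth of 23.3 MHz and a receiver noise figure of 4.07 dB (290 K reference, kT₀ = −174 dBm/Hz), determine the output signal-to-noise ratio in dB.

Noise floor: N = −174 + 10 log₁₀(B) + NF
10 log₁₀(2.33×10⁷) = 73.67 dB
N = −174 + 73.67 + 4.07 = −96.26 dBm
SNR = P_sig − N = −64.5 − (−96.26) = 31.76 dB → 31.8 dB

31.8 dB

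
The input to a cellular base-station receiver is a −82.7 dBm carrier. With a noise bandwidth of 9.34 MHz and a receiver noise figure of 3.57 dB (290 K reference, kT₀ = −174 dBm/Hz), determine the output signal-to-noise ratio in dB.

Noise floor: N = −174 + 10 log₁₀(B) + NF
10 log₁₀(9.34×10⁶) = 69.7 dB
N = −174 + 69.7 + 3.57 = −100.73 dBm
SNR = P_sig − N = −82.7 − (−100.73) = 18.03 dB → 18.0 dB

18.0 dB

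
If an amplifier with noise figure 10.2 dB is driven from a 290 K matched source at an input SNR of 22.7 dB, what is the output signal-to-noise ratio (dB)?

By definition F = SNR_in/SNR_out, so in dB: SNR_out = SNR_in − NF
SNR_out = 22.7 − 10.2 = 12.5 dB

12.5 dB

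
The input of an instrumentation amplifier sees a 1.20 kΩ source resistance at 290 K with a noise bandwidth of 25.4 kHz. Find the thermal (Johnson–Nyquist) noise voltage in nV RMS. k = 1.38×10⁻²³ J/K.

699 nV

V_n = √(4kTRB)
4kTRB = 4 × 1.38×10⁻²³ × 290 × 1.20×10³ × 2.54×10⁴ = 4.88×10⁻¹³ V²
V_n = √(4.88×10⁻¹³) = 6.99×10⁻⁷ V = 699 nV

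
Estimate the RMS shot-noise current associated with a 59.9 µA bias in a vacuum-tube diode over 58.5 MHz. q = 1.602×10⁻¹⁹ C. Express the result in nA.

33.5 nA

I_n = √(2qI·B)
2qI·B = 2 × 1.602×10⁻¹⁹ × 5.99×10⁻⁵ × 5.85×10⁷ = 1.12×10⁻¹⁵ A²
I_n = √(1.12×10⁻¹⁵) = 3.35×10⁻⁸ A = 33.5 nA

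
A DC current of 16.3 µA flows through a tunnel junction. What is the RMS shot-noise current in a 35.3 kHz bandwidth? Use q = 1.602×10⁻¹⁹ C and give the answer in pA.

429 pA

I_n = √(2qI·B)
2qI·B = 2 × 1.602×10⁻¹⁹ × 1.63×10⁻⁵ × 3.53×10⁴ = 1.84×10⁻¹⁹ A²
I_n = √(1.84×10⁻¹⁹) = 4.29×10⁻¹⁰ A = 429 pA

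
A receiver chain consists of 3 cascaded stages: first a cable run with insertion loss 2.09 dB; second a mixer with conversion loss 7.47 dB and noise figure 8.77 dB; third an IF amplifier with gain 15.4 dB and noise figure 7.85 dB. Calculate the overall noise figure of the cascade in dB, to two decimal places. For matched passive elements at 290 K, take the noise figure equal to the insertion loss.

17.65 dB

Convert to linear (a loss of L dB is a gain of −L dB): F_i = 10^(NF_i/10), G_i = 10^(G_i,dB/10)
  Stage 1: F_1 = 10^(2.09/10) = 1.618, G_1 = 10^(−2.09/10) = 0.6180
  Stage 2: F_2 = 10^(8.77/10) = 7.534, G_2 = 10^(−7.47/10) = 0.1791
  Stage 3: F_3 = 10^(7.85/10) = 6.095, G_3 = 10^(15.4/10) = 34.67
Friis cascade:
  F = 1.618 + (7.534 − 1)/0.6180 + (6.095 − 1)/0.1107 = 58.23
NF = 10 log₁₀(58.23) = 17.65 dB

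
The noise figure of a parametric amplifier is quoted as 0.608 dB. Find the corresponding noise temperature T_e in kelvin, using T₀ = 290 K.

F = 10^(0.608/10) = 1.15027
T_e = (F − 1)·T₀ = (1.15027 − 1) × 290 = 43.6 K

43.6 K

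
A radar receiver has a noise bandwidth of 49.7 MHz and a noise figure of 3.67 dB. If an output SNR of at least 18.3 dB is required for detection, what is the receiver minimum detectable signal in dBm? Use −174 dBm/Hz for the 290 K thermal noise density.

Sensitivity = −174 + 10 log₁₀(B) + NF + SNR_min
= −174 + 76.96 + 3.67 + 18.3
= −75.07 dBm → −75.1 dBm

−75.1 dBm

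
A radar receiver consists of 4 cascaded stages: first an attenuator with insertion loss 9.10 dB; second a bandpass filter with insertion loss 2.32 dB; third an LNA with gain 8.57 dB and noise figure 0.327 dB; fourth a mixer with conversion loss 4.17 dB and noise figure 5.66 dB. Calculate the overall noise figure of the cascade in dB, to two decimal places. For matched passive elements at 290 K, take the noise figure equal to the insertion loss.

Convert to linear (a loss of L dB is a gain of −L dB): F_i = 10^(NF_i/10), G_i = 10^(G_i,dB/10)
  Stage 1: F_1 = 10^(9.10/10) = 8.128, G_1 = 10^(−9.10/10) = 0.1230
  Stage 2: F_2 = 10^(2.32/10) = 1.706, G_2 = 10^(−2.32/10) = 0.5861
  Stage 3: F_3 = 10^(0.327/10) = 1.078, G_3 = 10^(8.57/10) = 7.194
  Stage 4: F_4 = 10^(5.66/10) = 3.681, G_4 = 10^(−4.17/10) = 0.3828
Friis cascade:
  F = 8.128 + (1.706 − 1)/0.1230 + (1.078 − 1)/0.07211 + (3.681 − 1)/0.5188 = 20.12
NF = 10 log₁₀(20.12) = 13.04 dB

13.04 dB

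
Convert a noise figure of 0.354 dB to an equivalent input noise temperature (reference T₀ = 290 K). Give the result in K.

F = 10^(0.354/10) = 1.08493
T_e = (F − 1)·T₀ = (1.08493 − 1) × 290 = 24.6 K

24.6 K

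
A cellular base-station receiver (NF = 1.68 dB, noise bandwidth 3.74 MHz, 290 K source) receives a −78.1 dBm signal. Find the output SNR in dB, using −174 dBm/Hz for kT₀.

Noise floor: N = −174 + 10 log₁₀(B) + NF
10 log₁₀(3.74×10⁶) = 65.73 dB
N = −174 + 65.73 + 1.68 = −106.59 dBm
SNR = P_sig − N = −78.1 − (−106.59) = 28.49 dB → 28.5 dB

28.5 dB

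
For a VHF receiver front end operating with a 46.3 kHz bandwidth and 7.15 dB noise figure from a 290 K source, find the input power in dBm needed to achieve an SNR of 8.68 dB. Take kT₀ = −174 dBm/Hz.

Sensitivity = −174 + 10 log₁₀(B) + NF + SNR_min
= −174 + 46.66 + 7.15 + 8.68
= −111.51 dBm → −111.5 dBm

−111.5 dBm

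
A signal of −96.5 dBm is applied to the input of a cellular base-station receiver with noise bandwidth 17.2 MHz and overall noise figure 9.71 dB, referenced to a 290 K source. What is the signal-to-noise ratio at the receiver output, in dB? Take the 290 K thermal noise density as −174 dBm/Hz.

Noise floor: N = −174 + 10 log₁₀(B) + NF
10 log₁₀(1.72×10⁷) = 72.36 dB
N = −174 + 72.36 + 9.71 = −91.93 dBm
SNR = P_sig − N = −96.5 − (−91.93) = −4.57 dB → −4.6 dB

−4.6 dB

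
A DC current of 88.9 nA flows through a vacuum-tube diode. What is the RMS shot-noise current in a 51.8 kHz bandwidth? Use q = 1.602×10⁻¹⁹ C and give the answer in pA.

I_n = √(2qI·B)
2qI·B = 2 × 1.602×10⁻¹⁹ × 8.89×10⁻⁸ × 5.18×10⁴ = 1.48×10⁻²¹ A²
I_n = √(1.48×10⁻²¹) = 3.84×10⁻¹¹ A = 38.4 pA

38.4 pA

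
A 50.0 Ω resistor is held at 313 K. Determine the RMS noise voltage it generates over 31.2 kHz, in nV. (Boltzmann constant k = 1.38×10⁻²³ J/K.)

V_n = √(4kTRB)
4kTRB = 4 × 1.38×10⁻²³ × 313 × 5.00×10¹ × 3.12×10⁴ = 2.70×10⁻¹⁴ V²
V_n = √(2.70×10⁻¹⁴) = 1.64×10⁻⁷ V = 164 nV

164 nV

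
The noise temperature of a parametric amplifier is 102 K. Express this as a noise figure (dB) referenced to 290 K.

1.31 dB

F = 1 + T_e/T₀ = 1 + 102/290 = 1.35172
NF = 10 log₁₀(1.35172) = 1.31 dB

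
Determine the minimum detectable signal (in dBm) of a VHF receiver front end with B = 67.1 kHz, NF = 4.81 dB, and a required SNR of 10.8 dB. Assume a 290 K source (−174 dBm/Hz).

−110.1 dBm

Sensitivity = −174 + 10 log₁₀(B) + NF + SNR_min
= −174 + 48.27 + 4.81 + 10.8
= −110.12 dBm → −110.1 dBm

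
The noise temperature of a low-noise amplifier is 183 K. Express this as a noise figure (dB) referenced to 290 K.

F = 1 + T_e/T₀ = 1 + 183/290 = 1.63103
NF = 10 log₁₀(1.63103) = 2.12 dB

2.12 dB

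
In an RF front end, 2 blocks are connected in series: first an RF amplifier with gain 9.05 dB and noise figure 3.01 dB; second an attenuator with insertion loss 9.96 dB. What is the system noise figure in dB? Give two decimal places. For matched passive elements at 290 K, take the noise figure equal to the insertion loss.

Convert to linear (a loss of L dB is a gain of −L dB): F_i = 10^(NF_i/10), G_i = 10^(G_i,dB/10)
  Stage 1: F_1 = 10^(3.01/10) = 2.000, G_1 = 10^(9.05/10) = 8.035
  Stage 2: F_2 = 10^(9.96/10) = 9.908, G_2 = 10^(−9.96/10) = 0.1009
Friis cascade:
  F = 2.000 + (9.908 − 1)/8.035 = 3.109
NF = 10 log₁₀(3.109) = 4.93 dB

4.93 dB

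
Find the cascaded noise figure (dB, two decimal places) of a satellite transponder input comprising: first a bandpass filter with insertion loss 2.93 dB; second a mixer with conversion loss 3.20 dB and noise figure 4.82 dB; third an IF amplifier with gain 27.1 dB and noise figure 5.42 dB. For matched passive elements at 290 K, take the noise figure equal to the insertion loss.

Convert to linear (a loss of L dB is a gain of −L dB): F_i = 10^(NF_i/10), G_i = 10^(G_i,dB/10)
  Stage 1: F_1 = 10^(2.93/10) = 1.963, G_1 = 10^(−2.93/10) = 0.5093
  Stage 2: F_2 = 10^(4.82/10) = 3.034, G_2 = 10^(−3.20/10) = 0.4786
  Stage 3: F_3 = 10^(5.42/10) = 3.483, G_3 = 10^(27.1/10) = 512.9
Friis cascade:
  F = 1.963 + (3.034 − 1)/0.5093 + (3.483 − 1)/0.2438 = 16.14
NF = 10 log₁₀(16.14) = 12.08 dB

12.08 dB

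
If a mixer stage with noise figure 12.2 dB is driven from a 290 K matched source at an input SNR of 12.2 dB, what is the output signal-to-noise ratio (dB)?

0.0 dB

By definition F = SNR_in/SNR_out, so in dB: SNR_out = SNR_in − NF
SNR_out = 12.2 − 12.2 = 0.0 dB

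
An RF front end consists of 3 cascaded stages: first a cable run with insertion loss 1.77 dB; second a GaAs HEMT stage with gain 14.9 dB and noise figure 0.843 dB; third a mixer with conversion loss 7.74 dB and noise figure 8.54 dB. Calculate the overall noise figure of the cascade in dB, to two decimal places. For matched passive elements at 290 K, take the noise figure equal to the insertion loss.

3.27 dB

Convert to linear (a loss of L dB is a gain of −L dB): F_i = 10^(NF_i/10), G_i = 10^(G_i,dB/10)
  Stage 1: F_1 = 10^(1.77/10) = 1.503, G_1 = 10^(−1.77/10) = 0.6653
  Stage 2: F_2 = 10^(0.843/10) = 1.214, G_2 = 10^(14.9/10) = 30.90
  Stage 3: F_3 = 10^(8.54/10) = 7.145, G_3 = 10^(−7.74/10) = 0.1683
Friis cascade:
  F = 1.503 + (1.214 − 1)/0.6653 + (7.145 − 1)/20.56 = 2.124
NF = 10 log₁₀(2.124) = 3.27 dB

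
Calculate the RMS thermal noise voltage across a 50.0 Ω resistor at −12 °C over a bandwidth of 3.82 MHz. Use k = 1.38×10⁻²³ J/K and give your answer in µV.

T = −12 °C + 273.15 = 261.15 K
V_n = √(4kTRB)
4kTRB = 4 × 1.38×10⁻²³ × 261.15 × 5.00×10¹ × 3.82×10⁶ = 2.75×10⁻¹² V²
V_n = √(2.75×10⁻¹²) = 1.66×10⁻⁶ V = 1.66 µV

1.66 µV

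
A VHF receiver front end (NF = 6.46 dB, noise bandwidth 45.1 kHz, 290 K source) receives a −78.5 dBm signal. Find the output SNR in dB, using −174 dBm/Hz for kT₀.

Noise floor: N = −174 + 10 log₁₀(B) + NF
10 log₁₀(4.51×10⁴) = 46.54 dB
N = −174 + 46.54 + 6.46 = −121.00 dBm
SNR = P_sig − N = −78.5 − (−121.00) = 42.50 dB → 42.5 dB

42.5 dB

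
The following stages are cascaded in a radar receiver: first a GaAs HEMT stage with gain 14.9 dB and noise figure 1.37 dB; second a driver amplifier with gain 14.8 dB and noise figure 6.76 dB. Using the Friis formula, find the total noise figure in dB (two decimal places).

1.74 dB

Convert to linear (a loss of L dB is a gain of −L dB): F_i = 10^(NF_i/10), G_i = 10^(G_i,dB/10)
  Stage 1: F_1 = 10^(1.37/10) = 1.371, G_1 = 10^(14.9/10) = 30.90
  Stage 2: F_2 = 10^(6.76/10) = 4.742, G_2 = 10^(14.8/10) = 30.20
Friis cascade:
  F = 1.371 + (4.742 − 1)/30.90 = 1.492
NF = 10 log₁₀(1.492) = 1.74 dB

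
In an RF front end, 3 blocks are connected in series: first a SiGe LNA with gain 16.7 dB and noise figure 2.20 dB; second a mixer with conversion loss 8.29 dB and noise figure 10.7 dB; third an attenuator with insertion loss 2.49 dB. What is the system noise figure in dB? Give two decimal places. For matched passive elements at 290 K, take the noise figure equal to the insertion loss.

Convert to linear (a loss of L dB is a gain of −L dB): F_i = 10^(NF_i/10), G_i = 10^(G_i,dB/10)
  Stage 1: F_1 = 10^(2.20/10) = 1.660, G_1 = 10^(16.7/10) = 46.77
  Stage 2: F_2 = 10^(10.7/10) = 11.75, G_2 = 10^(−8.29/10) = 0.1483
  Stage 3: F_3 = 10^(2.49/10) = 1.774, G_3 = 10^(−2.49/10) = 0.5636
Friis cascade:
  F = 1.660 + (11.75 − 1)/46.77 + (1.774 − 1)/6.934 = 2.001
NF = 10 log₁₀(2.001) = 3.01 dB

3.01 dB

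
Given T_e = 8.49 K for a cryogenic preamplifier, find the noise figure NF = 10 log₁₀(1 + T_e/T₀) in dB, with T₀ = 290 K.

0.125 dB

F = 1 + T_e/T₀ = 1 + 8.49/290 = 1.02928
NF = 10 log₁₀(1.02928) = 0.125 dB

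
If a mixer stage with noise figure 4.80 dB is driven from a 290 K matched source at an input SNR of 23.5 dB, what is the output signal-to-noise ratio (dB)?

By definition F = SNR_in/SNR_out, so in dB: SNR_out = SNR_in − NF
SNR_out = 23.5 − 4.80 = 18.70 dB

18.70 dB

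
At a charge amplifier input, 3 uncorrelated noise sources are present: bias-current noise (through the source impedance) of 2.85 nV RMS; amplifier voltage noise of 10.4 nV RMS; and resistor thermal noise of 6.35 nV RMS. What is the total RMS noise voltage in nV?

12.5 nV

Uncorrelated sources add in power (mean-square): V_tot = √(ΣV_i²)
V_tot = √[(2.85×10⁻⁹)² + (1.04×10⁻⁸)² + (6.35×10⁻⁹)²] = 1.25×10⁻⁸ V = 12.5 nV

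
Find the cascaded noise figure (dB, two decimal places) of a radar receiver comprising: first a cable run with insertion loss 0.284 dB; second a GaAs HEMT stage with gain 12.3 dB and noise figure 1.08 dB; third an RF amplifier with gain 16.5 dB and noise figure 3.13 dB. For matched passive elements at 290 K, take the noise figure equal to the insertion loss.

1.57 dB

Convert to linear (a loss of L dB is a gain of −L dB): F_i = 10^(NF_i/10), G_i = 10^(G_i,dB/10)
  Stage 1: F_1 = 10^(0.284/10) = 1.068, G_1 = 10^(−0.284/10) = 0.9367
  Stage 2: F_2 = 10^(1.08/10) = 1.282, G_2 = 10^(12.3/10) = 16.98
  Stage 3: F_3 = 10^(3.13/10) = 2.056, G_3 = 10^(16.5/10) = 44.67
Friis cascade:
  F = 1.068 + (1.282 − 1)/0.9367 + (2.056 − 1)/15.91 = 1.435
NF = 10 log₁₀(1.435) = 1.57 dB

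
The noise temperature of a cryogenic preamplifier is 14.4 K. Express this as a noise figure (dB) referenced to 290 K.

0.210 dB

F = 1 + T_e/T₀ = 1 + 14.4/290 = 1.04966
NF = 10 log₁₀(1.04966) = 0.210 dB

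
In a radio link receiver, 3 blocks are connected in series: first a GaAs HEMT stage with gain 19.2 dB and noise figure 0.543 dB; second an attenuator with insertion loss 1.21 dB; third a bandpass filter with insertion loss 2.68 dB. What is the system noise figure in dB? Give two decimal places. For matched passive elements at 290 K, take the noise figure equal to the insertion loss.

Convert to linear (a loss of L dB is a gain of −L dB): F_i = 10^(NF_i/10), G_i = 10^(G_i,dB/10)
  Stage 1: F_1 = 10^(0.543/10) = 1.133, G_1 = 10^(19.2/10) = 83.18
  Stage 2: F_2 = 10^(1.21/10) = 1.321, G_2 = 10^(−1.21/10) = 0.7568
  Stage 3: F_3 = 10^(2.68/10) = 1.854, G_3 = 10^(−2.68/10) = 0.5395
Friis cascade:
  F = 1.133 + (1.321 − 1)/83.18 + (1.854 − 1)/62.95 = 1.151
NF = 10 log₁₀(1.151) = 0.61 dB

0.61 dB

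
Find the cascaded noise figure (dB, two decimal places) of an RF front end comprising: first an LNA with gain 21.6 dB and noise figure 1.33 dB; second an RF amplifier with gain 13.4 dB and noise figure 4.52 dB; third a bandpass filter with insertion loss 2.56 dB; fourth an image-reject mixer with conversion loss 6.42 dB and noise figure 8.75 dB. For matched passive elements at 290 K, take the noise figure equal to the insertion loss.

Convert to linear (a loss of L dB is a gain of −L dB): F_i = 10^(NF_i/10), G_i = 10^(G_i,dB/10)
  Stage 1: F_1 = 10^(1.33/10) = 1.358, G_1 = 10^(21.6/10) = 144.5
  Stage 2: F_2 = 10^(4.52/10) = 2.831, G_2 = 10^(13.4/10) = 21.88
  Stage 3: F_3 = 10^(2.56/10) = 1.803, G_3 = 10^(−2.56/10) = 0.5546
  Stage 4: F_4 = 10^(8.75/10) = 7.499, G_4 = 10^(−6.42/10) = 0.2280
Friis cascade:
  F = 1.358 + (2.831 − 1)/144.5 + (1.803 − 1)/3162 + (7.499 − 1)/1754 = 1.375
NF = 10 log₁₀(1.375) = 1.38 dB

1.38 dB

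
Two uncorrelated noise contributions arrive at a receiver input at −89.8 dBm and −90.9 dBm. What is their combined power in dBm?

Convert to linear, add, convert back:
P₁ = 1.05×10⁻¹² W, P₂ = 8.13×10⁻¹³ W
P_tot = 1.86×10⁻¹² W → 10 log₁₀(P_tot / 10⁻³) = −87.3 dBm

−87.3 dBm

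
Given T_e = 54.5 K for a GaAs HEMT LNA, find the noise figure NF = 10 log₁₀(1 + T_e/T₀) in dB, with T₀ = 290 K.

0.748 dB

F = 1 + T_e/T₀ = 1 + 54.5/290 = 1.18793
NF = 10 log₁₀(1.18793) = 0.748 dB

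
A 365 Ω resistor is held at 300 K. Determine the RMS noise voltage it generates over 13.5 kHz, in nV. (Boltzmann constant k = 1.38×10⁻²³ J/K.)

V_n = √(4kTRB)
4kTRB = 4 × 1.38×10⁻²³ × 300 × 3.65×10² × 1.35×10⁴ = 8.16×10⁻¹⁴ V²
V_n = √(8.16×10⁻¹⁴) = 2.86×10⁻⁷ V = 286 nV

286 nV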